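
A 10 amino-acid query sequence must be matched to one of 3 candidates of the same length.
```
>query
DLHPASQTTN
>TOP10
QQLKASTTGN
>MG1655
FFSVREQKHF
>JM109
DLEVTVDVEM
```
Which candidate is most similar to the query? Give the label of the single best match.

Hamming distances to query — TOP10: 6; MG1655: 9; JM109: 8.
Smallest is TOP10 with 6 mismatches.

TOP10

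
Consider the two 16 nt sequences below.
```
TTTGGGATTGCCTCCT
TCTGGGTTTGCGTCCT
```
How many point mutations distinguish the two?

3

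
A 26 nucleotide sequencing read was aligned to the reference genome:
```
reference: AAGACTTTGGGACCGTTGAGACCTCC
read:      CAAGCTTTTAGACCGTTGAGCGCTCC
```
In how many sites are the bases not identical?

7

The sequences differ at sites 1, 3, 4, 9, 10, 21, 22 (1-based) — 7 in total.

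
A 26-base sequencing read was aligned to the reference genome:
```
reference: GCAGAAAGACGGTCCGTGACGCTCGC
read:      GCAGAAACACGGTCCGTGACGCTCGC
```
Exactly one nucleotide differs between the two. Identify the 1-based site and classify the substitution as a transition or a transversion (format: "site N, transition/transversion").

site 8, transversion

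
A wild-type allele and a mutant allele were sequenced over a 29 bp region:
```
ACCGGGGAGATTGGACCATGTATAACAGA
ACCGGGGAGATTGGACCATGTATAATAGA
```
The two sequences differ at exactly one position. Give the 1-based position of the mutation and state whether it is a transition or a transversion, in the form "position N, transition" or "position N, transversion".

position 26, transition

Position 26 changes C→T. C is a pyrimidine and T is a pyrimidine, so this is a transition.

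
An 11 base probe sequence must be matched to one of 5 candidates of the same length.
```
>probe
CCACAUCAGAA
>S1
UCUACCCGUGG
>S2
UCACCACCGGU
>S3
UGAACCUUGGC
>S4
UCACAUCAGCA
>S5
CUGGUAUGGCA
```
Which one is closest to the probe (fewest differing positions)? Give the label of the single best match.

S1 differs at 9 positions; S2 differs at 6 positions; S3 differs at 9 positions; S4 differs at 2 positions; S5 differs at 8 positions. The closest is S4.

S4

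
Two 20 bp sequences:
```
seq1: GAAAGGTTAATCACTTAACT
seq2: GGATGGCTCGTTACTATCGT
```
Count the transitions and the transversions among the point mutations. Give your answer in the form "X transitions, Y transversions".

Mismatches (1-based):
position 2: A→G (purine→purine, transition)
position 4: A→T (purine→pyrimidine, transversion)
position 7: T→C (pyrimidine→pyrimidine, transition)
position 9: A→C (purine→pyrimidine, transversion)
position 10: A→G (purine→purine, transition)
position 12: C→T (pyrimidine→pyrimidine, transition)
position 16: T→A (pyrimidine→purine, transversion)
position 17: A→T (purine→pyrimidine, transversion)
position 18: A→C (purine→pyrimidine, transversion)
position 19: C→G (pyrimidine→purine, transversion)

4 transitions, 6 transversions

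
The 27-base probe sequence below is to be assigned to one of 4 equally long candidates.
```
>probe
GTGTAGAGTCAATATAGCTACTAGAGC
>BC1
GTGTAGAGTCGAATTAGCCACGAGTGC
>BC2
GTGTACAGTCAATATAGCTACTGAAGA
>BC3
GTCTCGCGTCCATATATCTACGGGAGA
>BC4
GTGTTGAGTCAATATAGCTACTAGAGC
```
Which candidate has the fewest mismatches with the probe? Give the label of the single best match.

BC4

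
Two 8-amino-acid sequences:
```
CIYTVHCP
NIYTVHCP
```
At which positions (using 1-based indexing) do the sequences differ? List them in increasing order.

Scanning 1-based: 1: C/N.

1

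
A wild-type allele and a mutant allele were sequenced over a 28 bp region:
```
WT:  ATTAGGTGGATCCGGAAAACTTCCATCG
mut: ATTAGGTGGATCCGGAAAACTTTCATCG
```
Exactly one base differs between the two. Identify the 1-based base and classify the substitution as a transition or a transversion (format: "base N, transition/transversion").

base 23, transition

Base 23 changes C→T. C is a pyrimidine and T is a pyrimidine, so this is a transition.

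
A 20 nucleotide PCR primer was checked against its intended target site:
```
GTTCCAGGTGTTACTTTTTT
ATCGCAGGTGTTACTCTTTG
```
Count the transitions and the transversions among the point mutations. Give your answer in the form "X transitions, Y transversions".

Transitions (purine↔purine or pyrimidine↔pyrimidine): 1 G→A, 3 T→C, 16 T→C.
Transversions (purine↔pyrimidine): 4 C→G, 20 T→G.

3 transitions, 2 transversions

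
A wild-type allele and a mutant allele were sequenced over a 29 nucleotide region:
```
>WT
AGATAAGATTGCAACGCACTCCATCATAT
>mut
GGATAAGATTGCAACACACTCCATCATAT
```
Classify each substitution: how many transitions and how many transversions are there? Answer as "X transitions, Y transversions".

2 transitions, 0 transversions

Mismatches (1-based):
site 1: A→G (purine→purine, transition)
site 16: G→A (purine→purine, transition)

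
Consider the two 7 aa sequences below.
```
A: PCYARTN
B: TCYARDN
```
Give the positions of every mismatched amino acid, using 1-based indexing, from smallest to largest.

1, 6

Scanning 1-based: 1: P/T; 6: T/D.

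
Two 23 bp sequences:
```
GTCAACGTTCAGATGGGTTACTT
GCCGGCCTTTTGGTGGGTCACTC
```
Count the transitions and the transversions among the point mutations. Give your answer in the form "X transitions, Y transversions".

7 transitions, 2 transversions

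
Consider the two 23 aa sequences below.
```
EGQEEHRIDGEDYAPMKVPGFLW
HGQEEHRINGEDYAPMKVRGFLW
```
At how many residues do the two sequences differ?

The sequences differ at residues 1, 9, 19 (1-based) — 3 in total.

3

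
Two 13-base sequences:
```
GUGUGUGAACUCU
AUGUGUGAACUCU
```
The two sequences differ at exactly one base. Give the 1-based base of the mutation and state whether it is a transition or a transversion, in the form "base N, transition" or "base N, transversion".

base 1, transition

Base 1 changes G→A. G is a purine and A is a purine, so this is a transition.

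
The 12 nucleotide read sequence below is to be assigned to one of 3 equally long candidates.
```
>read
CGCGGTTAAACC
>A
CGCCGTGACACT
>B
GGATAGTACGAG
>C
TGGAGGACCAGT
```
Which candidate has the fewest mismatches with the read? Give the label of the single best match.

A

A differs at 4 sites; B differs at 9 sites; C differs at 9 sites. The closest is A.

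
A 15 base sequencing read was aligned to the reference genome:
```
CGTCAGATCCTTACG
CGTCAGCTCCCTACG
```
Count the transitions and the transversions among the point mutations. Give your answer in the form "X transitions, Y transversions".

1 transition, 1 transversion

Transitions (purine↔purine or pyrimidine↔pyrimidine): 11 T→C.
Transversions (purine↔pyrimidine): 7 A→C.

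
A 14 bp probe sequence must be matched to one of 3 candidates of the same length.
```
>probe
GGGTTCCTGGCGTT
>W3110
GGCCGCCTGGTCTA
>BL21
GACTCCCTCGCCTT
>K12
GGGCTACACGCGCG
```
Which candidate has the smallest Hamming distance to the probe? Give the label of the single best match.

W3110 differs at 6 bases; BL21 differs at 5 bases; K12 differs at 6 bases. The closest is BL21.

BL21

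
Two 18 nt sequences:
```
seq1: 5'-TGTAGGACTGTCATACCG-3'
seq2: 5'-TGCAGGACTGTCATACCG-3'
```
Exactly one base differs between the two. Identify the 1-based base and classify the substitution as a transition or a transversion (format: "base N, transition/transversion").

base 3, transition

The sequences differ only at base 3: T→C (pyrimidine→pyrimidine), a transition.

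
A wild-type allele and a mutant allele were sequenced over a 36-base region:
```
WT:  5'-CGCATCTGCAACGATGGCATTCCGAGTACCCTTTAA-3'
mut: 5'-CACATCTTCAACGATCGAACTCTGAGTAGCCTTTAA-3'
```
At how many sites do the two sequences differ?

Comparing position by position, 7 sites differ: 2 (G/A), 8 (G/T), 16 (G/C), 18 (C/A), 20 (T/C), 23 (C/T), 29 (C/G).

7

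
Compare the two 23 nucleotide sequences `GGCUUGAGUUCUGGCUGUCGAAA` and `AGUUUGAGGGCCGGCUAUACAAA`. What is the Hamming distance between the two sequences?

Comparing position by position, 8 positions differ: 1 (G/A), 3 (C/U), 9 (U/G), 10 (U/G), 12 (U/C), 17 (G/A), 19 (C/A), 20 (G/C).

8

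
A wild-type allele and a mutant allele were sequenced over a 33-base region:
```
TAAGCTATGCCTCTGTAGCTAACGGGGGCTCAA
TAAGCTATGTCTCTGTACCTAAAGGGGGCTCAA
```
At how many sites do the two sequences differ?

3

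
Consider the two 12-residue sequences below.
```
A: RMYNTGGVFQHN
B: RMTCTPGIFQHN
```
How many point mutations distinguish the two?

4

Mismatches (1-based): position 3: Y→T; position 4: N→C; position 6: G→P; position 8: V→I.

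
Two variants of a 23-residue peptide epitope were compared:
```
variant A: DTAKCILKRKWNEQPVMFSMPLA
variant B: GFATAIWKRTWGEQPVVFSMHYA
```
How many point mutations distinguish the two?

The sequences differ at residues 1, 2, 4, 5, 7, 10, 12, 17, 21, 22 (1-based) — 10 in total.

10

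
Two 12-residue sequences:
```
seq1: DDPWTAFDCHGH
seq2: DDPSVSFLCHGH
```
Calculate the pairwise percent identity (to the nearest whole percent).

4 positions differ (4, 5, 6, 8), so 8 of 12 match: 8/12 = 66.67%.

67%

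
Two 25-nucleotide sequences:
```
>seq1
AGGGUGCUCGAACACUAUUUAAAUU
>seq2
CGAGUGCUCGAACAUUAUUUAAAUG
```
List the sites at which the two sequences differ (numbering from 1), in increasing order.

1, 3, 15, 25

Scanning 1-based: 1: A/C; 3: G/A; 15: C/U; 25: U/G.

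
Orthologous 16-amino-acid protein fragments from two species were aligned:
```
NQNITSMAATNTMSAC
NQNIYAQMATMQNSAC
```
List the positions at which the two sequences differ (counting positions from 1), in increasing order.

5, 6, 7, 8, 11, 12, 13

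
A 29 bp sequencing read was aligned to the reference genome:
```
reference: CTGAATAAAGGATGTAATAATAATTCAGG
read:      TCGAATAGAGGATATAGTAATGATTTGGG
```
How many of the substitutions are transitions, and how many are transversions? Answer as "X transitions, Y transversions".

8 transitions, 0 transversions

Transitions (purine↔purine or pyrimidine↔pyrimidine): 1 C→T, 2 T→C, 8 A→G, 14 G→A, 17 A→G, 22 A→G, 26 C→T, 27 A→G.
Transversions (purine↔pyrimidine): none.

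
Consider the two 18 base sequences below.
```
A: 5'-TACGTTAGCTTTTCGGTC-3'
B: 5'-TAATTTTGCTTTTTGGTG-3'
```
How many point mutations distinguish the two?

The sequences differ at positions 3, 4, 7, 14, 18 (1-based) — 5 in total.

5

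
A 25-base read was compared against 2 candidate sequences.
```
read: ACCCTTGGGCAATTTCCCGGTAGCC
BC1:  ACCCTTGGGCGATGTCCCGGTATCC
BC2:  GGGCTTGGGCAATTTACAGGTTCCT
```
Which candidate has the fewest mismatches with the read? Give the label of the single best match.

Hamming distances to read — BC1: 3; BC2: 8.
Smallest is BC1 with 3 mismatches.

BC1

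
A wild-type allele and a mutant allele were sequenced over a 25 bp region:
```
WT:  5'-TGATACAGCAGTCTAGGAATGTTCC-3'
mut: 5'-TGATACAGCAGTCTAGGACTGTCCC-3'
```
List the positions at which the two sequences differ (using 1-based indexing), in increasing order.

19, 23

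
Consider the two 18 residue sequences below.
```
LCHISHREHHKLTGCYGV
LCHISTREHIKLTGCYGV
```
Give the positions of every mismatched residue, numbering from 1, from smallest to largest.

6, 10

Differences at position 6 (H→T), position 10 (H→I).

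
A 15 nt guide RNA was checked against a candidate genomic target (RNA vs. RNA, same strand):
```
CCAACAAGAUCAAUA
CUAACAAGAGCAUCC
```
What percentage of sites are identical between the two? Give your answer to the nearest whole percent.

67%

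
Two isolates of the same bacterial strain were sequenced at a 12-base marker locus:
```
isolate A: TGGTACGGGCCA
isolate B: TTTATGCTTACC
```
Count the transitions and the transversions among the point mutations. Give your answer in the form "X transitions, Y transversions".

Mismatches (1-based):
site 2: G→T (purine→pyrimidine, transversion)
site 3: G→T (purine→pyrimidine, transversion)
site 4: T→A (pyrimidine→purine, transversion)
site 5: A→T (purine→pyrimidine, transversion)
site 6: C→G (pyrimidine→purine, transversion)
site 7: G→C (purine→pyrimidine, transversion)
site 8: G→T (purine→pyrimidine, transversion)
site 9: G→T (purine→pyrimidine, transversion)
site 10: C→A (pyrimidine→purine, transversion)
site 12: A→C (purine→pyrimidine, transversion)

0 transitions, 10 transversions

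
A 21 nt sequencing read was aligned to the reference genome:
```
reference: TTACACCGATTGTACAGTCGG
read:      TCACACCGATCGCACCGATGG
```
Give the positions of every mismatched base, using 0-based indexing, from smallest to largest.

Differences at position 1 (T→C), position 10 (T→C), position 12 (T→C), position 15 (A→C), position 17 (T→A), position 18 (C→T).

1, 10, 12, 15, 17, 18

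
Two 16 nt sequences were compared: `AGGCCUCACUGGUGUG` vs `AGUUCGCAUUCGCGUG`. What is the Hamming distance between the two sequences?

6

The sequences differ at bases 3, 4, 6, 9, 11, 13 (1-based) — 6 in total.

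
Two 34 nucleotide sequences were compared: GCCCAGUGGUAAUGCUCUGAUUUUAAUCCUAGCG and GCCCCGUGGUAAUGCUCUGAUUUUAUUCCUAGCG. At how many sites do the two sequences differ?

The sequences differ at sites 5, 26 (1-based) — 2 in total.

2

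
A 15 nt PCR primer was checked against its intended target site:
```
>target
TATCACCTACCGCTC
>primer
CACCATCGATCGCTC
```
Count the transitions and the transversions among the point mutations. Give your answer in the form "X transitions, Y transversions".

Mismatches (1-based):
base 1: T→C (pyrimidine→pyrimidine, transition)
base 3: T→C (pyrimidine→pyrimidine, transition)
base 6: C→T (pyrimidine→pyrimidine, transition)
base 8: T→G (pyrimidine→purine, transversion)
base 10: C→T (pyrimidine→pyrimidine, transition)

4 transitions, 1 transversion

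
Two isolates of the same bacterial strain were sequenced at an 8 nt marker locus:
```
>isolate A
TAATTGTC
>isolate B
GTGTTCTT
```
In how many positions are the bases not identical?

5

Mismatches (1-based): position 1: T→G; position 2: A→T; position 3: A→G; position 6: G→C; position 8: C→T.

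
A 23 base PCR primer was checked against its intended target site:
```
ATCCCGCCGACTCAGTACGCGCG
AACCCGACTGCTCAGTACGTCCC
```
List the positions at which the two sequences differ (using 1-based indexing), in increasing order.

2, 7, 9, 10, 20, 21, 23

Differences at position 2 (T→A), position 7 (C→A), position 9 (G→T), position 10 (A→G), position 20 (C→T), position 21 (G→C), position 23 (G→C).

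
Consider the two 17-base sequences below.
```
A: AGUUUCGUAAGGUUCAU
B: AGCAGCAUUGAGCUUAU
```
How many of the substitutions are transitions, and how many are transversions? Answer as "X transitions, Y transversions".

6 transitions, 3 transversions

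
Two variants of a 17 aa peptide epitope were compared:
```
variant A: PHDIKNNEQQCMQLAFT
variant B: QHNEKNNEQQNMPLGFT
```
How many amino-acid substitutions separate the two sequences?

The sequences differ at residues 1, 3, 4, 11, 13, 15 (1-based) — 6 in total.

6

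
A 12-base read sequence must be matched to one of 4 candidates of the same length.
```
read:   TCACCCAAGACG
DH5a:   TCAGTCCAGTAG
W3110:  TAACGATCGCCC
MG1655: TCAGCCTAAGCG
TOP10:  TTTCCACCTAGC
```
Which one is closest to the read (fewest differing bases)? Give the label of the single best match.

MG1655

Hamming distances to read — DH5a: 5; W3110: 7; MG1655: 4; TOP10: 8.
Smallest is MG1655 with 4 mismatches.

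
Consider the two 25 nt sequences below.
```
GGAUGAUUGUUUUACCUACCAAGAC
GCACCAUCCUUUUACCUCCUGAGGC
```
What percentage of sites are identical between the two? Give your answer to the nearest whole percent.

9 positions differ (2, 4, 5, 8, 9, 18, 20, 21, 24), so 16 of 25 match: 16/25 = 64%.

64%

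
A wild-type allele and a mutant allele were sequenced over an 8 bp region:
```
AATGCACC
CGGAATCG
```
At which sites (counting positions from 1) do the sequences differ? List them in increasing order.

1, 2, 3, 4, 5, 6, 8

Scanning 1-based: 1: A/C; 2: A/G; 3: T/G; 4: G/A; 5: C/A; 6: A/T; 8: C/G.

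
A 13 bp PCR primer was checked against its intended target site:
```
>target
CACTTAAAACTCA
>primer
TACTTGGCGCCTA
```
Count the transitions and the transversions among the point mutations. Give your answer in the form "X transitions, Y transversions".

Mismatches (1-based):
site 1: C→T (pyrimidine→pyrimidine, transition)
site 6: A→G (purine→purine, transition)
site 7: A→G (purine→purine, transition)
site 8: A→C (purine→pyrimidine, transversion)
site 9: A→G (purine→purine, transition)
site 11: T→C (pyrimidine→pyrimidine, transition)
site 12: C→T (pyrimidine→pyrimidine, transition)

6 transitions, 1 transversion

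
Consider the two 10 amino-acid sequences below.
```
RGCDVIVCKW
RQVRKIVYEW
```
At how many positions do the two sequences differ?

The sequences differ at positions 2, 3, 4, 5, 8, 9 (1-based) — 6 in total.

6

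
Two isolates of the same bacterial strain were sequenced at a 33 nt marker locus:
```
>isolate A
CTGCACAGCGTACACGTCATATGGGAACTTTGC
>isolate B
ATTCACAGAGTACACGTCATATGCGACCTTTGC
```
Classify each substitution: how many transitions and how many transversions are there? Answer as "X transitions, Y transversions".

0 transitions, 5 transversions

Transitions (purine↔purine or pyrimidine↔pyrimidine): none.
Transversions (purine↔pyrimidine): 1 C→A, 3 G→T, 9 C→A, 24 G→C, 27 A→C.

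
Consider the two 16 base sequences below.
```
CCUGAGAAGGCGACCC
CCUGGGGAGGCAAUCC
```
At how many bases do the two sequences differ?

4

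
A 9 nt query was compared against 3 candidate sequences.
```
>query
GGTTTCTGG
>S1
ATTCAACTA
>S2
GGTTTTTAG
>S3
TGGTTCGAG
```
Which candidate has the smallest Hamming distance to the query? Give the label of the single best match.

S2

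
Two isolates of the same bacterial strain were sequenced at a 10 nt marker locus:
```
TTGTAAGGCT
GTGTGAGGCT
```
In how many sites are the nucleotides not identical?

2

The sequences differ at sites 1, 5 (1-based) — 2 in total.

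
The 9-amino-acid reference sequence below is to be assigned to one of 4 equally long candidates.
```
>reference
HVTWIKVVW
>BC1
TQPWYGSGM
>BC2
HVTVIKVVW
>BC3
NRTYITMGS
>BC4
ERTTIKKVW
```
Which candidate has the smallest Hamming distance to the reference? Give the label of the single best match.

BC1 differs at 8 positions; BC2 differs at 1 position; BC3 differs at 7 positions; BC4 differs at 4 positions. The closest is BC2.

BC2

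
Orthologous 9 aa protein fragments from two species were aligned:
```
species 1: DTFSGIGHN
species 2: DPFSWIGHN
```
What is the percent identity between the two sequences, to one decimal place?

2 positions differ (2, 5), so 7 of 9 match: 7/9 = 77.78%.

77.8%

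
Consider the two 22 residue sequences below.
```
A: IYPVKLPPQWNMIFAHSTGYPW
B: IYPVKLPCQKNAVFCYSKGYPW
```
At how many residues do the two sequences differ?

7

The sequences differ at residues 8, 10, 12, 13, 15, 16, 18 (1-based) — 7 in total.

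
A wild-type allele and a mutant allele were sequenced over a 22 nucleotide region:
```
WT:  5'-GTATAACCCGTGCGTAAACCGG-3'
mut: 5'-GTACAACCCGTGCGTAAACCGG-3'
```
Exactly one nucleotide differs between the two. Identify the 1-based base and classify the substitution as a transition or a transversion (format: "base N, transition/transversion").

base 4, transition

The sequences differ only at base 4: T→C (pyrimidine→pyrimidine), a transition.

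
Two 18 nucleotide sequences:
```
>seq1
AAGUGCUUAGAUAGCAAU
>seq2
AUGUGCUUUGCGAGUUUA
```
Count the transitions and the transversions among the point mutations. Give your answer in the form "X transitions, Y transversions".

Transitions (purine↔purine or pyrimidine↔pyrimidine): 15 C→U.
Transversions (purine↔pyrimidine): 2 A→U, 9 A→U, 11 A→C, 12 U→G, 16 A→U, 17 A→U, 18 U→A.

1 transition, 7 transversions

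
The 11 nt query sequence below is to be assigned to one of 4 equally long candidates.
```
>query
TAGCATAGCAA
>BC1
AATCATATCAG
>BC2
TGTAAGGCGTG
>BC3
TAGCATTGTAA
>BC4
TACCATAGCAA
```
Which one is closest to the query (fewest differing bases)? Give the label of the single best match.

BC4

Hamming distances to query — BC1: 4; BC2: 9; BC3: 2; BC4: 1.
Smallest is BC4 with 1 mismatch.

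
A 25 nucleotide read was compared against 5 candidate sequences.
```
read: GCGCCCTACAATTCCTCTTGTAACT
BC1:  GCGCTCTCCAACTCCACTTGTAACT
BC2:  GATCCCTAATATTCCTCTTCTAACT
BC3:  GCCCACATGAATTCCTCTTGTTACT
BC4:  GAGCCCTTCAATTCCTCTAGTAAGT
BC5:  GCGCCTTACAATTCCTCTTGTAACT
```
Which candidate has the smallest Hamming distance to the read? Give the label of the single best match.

BC1 differs at 4 bases; BC2 differs at 5 bases; BC3 differs at 6 bases; BC4 differs at 4 bases; BC5 differs at 1 base. The closest is BC5.

BC5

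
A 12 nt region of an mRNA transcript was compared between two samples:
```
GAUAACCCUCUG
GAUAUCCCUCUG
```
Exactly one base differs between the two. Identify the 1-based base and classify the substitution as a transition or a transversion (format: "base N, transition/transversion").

Base 5 changes A→U. A is a purine and U is a pyrimidine, so this is a transversion.

base 5, transversion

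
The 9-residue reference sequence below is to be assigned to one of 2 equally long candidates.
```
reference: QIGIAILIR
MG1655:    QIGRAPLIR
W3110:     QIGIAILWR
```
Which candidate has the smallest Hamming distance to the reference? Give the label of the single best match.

MG1655 differs at 2 residues; W3110 differs at 1 residue. The closest is W3110.

W3110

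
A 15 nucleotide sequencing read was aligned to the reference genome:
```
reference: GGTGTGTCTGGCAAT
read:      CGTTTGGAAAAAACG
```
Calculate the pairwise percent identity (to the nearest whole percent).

33%

10 positions differ (1, 4, 7, 8, 9, 10, 11, 12, 14, 15), so 5 of 15 match: 5/15 = 33.33%.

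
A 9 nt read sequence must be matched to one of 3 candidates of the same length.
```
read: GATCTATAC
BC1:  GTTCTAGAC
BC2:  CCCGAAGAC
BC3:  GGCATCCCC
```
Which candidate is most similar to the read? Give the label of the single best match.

BC1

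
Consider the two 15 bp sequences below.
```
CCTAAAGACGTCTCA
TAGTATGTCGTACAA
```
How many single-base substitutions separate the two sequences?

Comparing position by position, 9 sites differ: 1 (C/T), 2 (C/A), 3 (T/G), 4 (A/T), 6 (A/T), 8 (A/T), 12 (C/A), 13 (T/C), 14 (C/A).

9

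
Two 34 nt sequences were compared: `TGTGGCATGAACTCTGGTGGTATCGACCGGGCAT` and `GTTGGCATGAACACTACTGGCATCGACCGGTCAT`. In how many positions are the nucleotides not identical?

7

Mismatches (1-based): position 1: T→G; position 2: G→T; position 13: T→A; position 16: G→A; position 17: G→C; position 21: T→C; position 31: G→T.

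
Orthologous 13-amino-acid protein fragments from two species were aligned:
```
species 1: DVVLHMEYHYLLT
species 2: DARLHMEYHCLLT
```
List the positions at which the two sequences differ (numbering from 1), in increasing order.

Differences at position 2 (V→A), position 3 (V→R), position 10 (Y→C).

2, 3, 10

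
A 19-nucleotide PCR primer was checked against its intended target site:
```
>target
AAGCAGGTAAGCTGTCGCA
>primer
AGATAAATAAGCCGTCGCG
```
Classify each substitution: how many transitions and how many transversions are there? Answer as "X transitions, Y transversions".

7 transitions, 0 transversions

Mismatches (1-based):
position 2: A→G (purine→purine, transition)
position 3: G→A (purine→purine, transition)
position 4: C→T (pyrimidine→pyrimidine, transition)
position 6: G→A (purine→purine, transition)
position 7: G→A (purine→purine, transition)
position 13: T→C (pyrimidine→pyrimidine, transition)
position 19: A→G (purine→purine, transition)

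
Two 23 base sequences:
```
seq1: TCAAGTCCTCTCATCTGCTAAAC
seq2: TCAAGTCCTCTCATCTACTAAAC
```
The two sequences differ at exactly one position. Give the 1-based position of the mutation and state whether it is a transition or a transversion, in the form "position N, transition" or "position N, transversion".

The sequences differ only at position 17: G→A (purine→purine), a transition.

position 17, transition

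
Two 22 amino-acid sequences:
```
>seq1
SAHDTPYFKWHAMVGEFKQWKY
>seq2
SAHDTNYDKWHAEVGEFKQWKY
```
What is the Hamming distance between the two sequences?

3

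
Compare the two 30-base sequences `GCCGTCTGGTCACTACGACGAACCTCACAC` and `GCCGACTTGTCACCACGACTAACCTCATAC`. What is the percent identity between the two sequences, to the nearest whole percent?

83%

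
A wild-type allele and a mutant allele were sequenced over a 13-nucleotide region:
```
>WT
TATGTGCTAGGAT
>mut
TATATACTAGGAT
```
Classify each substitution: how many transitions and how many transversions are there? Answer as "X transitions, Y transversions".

Transitions (purine↔purine or pyrimidine↔pyrimidine): 4 G→A, 6 G→A.
Transversions (purine↔pyrimidine): none.

2 transitions, 0 transversions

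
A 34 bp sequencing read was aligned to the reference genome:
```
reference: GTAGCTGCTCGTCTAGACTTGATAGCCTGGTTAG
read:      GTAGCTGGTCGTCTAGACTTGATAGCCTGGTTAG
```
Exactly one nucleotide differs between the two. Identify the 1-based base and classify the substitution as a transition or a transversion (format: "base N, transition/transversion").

Base 8 changes C→G. C is a pyrimidine and G is a purine, so this is a transversion.

base 8, transversion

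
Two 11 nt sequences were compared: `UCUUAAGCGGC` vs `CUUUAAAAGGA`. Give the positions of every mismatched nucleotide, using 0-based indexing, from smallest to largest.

Scanning 0-based: 0: U/C; 1: C/U; 6: G/A; 7: C/A; 10: C/A.

0, 1, 6, 7, 10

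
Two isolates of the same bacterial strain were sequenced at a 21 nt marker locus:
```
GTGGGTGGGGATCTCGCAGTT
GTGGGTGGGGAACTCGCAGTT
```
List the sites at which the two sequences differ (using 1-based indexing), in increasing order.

Scanning 1-based: 12: T/A.

12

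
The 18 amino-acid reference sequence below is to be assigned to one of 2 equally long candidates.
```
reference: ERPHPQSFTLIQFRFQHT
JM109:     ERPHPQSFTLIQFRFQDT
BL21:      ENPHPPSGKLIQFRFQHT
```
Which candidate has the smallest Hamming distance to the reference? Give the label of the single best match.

JM109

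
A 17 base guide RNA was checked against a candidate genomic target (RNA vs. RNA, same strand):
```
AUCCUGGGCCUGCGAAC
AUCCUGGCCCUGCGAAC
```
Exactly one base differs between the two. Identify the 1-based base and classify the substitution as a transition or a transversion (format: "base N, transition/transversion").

Base 8 changes G→C. G is a purine and C is a pyrimidine, so this is a transversion.

base 8, transversion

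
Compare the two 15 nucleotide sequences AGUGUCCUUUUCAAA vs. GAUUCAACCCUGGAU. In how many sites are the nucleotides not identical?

Comparing position by position, 12 sites differ: 1 (A/G), 2 (G/A), 4 (G/U), 5 (U/C), 6 (C/A), 7 (C/A), 8 (U/C), 9 (U/C), 10 (U/C), 12 (C/G), 13 (A/G), 15 (A/U).

12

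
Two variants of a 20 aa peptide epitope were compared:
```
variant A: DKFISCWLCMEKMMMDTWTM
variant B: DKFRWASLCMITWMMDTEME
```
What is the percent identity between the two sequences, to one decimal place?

Mismatches at positions 4, 5, 6, 7, 11, 12, 13, 18, 19, 20 (1-based): 10 of 20.
Identical positions: 10/20 = 50% → 50.0%.

50.0%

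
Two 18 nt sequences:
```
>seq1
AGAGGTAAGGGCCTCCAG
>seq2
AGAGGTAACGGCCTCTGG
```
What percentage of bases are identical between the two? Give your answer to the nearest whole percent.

83%

3 positions differ (9, 16, 17), so 15 of 18 match: 15/18 = 83.33%.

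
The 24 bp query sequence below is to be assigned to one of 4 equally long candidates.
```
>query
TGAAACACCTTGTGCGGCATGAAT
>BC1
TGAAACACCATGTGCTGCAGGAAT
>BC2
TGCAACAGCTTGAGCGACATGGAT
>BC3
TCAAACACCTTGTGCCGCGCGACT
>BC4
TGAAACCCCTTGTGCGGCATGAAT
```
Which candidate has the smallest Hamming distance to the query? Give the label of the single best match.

Hamming distances to query — BC1: 3; BC2: 5; BC3: 5; BC4: 1.
Smallest is BC4 with 1 mismatch.

BC4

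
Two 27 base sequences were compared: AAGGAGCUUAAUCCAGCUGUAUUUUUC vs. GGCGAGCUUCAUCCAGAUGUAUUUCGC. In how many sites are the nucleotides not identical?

7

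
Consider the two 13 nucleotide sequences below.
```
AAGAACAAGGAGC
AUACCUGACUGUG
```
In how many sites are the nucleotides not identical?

The sequences differ at sites 2, 3, 4, 5, 6, 7, 9, 10, 11, 12, 13 (1-based) — 11 in total.

11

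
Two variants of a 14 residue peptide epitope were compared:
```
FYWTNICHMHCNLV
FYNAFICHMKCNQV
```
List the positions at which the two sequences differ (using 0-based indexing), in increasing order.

Scanning 0-based: 2: W/N; 3: T/A; 4: N/F; 9: H/K; 12: L/Q.

2, 3, 4, 9, 12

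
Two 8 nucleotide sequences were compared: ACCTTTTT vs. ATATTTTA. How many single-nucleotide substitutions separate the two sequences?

Comparing position by position, 3 positions differ: 2 (C/T), 3 (C/A), 8 (T/A).

3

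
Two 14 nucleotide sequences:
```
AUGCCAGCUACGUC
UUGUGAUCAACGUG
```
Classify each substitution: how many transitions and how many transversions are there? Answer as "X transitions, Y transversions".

Transitions (purine↔purine or pyrimidine↔pyrimidine): 4 C→U.
Transversions (purine↔pyrimidine): 1 A→U, 5 C→G, 7 G→U, 9 U→A, 14 C→G.

1 transition, 5 transversions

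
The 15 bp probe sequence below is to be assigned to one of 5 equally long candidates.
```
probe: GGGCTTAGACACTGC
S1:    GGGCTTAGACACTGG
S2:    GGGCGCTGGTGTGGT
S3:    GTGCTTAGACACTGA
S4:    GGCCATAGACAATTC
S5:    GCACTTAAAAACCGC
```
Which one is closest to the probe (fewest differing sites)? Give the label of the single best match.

Hamming distances to probe — S1: 1; S2: 9; S3: 2; S4: 4; S5: 5.
Smallest is S1 with 1 mismatch.

S1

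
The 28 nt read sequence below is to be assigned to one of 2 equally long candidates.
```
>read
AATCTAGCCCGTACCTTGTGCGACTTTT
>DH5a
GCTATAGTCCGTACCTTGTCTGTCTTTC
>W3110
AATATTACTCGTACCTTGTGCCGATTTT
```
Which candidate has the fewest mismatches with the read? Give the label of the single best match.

W3110

DH5a differs at 8 bases; W3110 differs at 7 bases. The closest is W3110.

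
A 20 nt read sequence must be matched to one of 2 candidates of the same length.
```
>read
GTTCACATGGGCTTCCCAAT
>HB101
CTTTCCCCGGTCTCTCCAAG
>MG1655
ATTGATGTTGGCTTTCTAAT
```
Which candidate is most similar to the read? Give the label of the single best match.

HB101 differs at 9 bases; MG1655 differs at 7 bases. The closest is MG1655.

MG1655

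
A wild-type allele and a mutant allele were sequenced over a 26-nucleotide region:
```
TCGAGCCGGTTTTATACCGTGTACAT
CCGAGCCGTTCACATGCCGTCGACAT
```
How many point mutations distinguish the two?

8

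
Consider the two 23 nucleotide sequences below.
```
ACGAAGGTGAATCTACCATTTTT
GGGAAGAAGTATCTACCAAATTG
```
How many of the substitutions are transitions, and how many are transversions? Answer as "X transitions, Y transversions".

2 transitions, 6 transversions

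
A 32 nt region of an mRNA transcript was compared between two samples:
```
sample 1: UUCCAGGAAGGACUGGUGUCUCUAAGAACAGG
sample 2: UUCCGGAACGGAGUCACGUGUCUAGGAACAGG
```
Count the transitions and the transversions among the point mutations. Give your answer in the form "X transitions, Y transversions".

Mismatches (1-based):
site 5: A→G (purine→purine, transition)
site 7: G→A (purine→purine, transition)
site 9: A→C (purine→pyrimidine, transversion)
site 13: C→G (pyrimidine→purine, transversion)
site 15: G→C (purine→pyrimidine, transversion)
site 16: G→A (purine→purine, transition)
site 17: U→C (pyrimidine→pyrimidine, transition)
site 20: C→G (pyrimidine→purine, transversion)
site 25: A→G (purine→purine, transition)

5 transitions, 4 transversions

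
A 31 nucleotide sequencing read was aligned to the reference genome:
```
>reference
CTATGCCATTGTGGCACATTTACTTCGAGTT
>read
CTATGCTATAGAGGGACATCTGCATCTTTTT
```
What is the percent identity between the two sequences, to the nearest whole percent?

10 positions differ (7, 10, 12, 15, 20, 22, 24, 27, 28, 29), so 21 of 31 match: 21/31 = 67.74%.

68%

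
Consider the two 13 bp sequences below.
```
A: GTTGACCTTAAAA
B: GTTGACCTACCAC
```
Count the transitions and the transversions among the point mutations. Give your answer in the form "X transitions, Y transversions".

0 transitions, 4 transversions

Mismatches (1-based):
base 9: T→A (pyrimidine→purine, transversion)
base 10: A→C (purine→pyrimidine, transversion)
base 11: A→C (purine→pyrimidine, transversion)
base 13: A→C (purine→pyrimidine, transversion)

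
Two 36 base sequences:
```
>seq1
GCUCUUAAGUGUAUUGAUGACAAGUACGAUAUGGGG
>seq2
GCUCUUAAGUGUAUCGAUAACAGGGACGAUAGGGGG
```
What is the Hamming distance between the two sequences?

5

The sequences differ at positions 15, 19, 23, 25, 32 (1-based) — 5 in total.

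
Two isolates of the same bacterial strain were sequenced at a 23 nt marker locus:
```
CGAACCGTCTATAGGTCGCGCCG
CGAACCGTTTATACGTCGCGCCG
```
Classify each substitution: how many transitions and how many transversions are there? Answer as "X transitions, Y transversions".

1 transition, 1 transversion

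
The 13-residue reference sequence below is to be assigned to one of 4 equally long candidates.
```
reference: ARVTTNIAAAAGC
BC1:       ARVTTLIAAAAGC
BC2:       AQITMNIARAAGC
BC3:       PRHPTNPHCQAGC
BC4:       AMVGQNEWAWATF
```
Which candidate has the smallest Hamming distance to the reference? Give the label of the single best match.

BC1

Hamming distances to reference — BC1: 1; BC2: 4; BC3: 7; BC4: 8.
Smallest is BC1 with 1 mismatch.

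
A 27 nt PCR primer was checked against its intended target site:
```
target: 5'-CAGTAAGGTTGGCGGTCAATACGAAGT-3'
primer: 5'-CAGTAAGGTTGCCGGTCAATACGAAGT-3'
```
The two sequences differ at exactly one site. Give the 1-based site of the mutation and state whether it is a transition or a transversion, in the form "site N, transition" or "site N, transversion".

site 12, transversion

Site 12 changes G→C. G is a purine and C is a pyrimidine, so this is a transversion.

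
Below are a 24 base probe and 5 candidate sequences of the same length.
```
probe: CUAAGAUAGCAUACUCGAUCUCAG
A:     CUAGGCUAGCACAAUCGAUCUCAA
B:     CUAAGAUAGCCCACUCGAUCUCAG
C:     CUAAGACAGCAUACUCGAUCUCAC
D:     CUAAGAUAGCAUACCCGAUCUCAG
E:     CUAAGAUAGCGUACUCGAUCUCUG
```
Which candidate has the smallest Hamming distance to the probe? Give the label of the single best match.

D

Hamming distances to probe — A: 5; B: 2; C: 2; D: 1; E: 2.
Smallest is D with 1 mismatch.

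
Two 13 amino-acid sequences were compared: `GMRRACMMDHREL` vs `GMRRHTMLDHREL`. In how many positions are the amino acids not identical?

The sequences differ at positions 5, 6, 8 (1-based) — 3 in total.

3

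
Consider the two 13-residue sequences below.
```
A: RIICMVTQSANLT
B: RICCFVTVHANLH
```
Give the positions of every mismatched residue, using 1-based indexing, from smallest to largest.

Scanning 1-based: 3: I/C; 5: M/F; 8: Q/V; 9: S/H; 13: T/H.

3, 5, 8, 9, 13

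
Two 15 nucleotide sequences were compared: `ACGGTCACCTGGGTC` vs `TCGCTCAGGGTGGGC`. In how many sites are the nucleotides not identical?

7

Mismatches (1-based): site 1: A→T; site 4: G→C; site 8: C→G; site 9: C→G; site 10: T→G; site 11: G→T; site 14: T→G.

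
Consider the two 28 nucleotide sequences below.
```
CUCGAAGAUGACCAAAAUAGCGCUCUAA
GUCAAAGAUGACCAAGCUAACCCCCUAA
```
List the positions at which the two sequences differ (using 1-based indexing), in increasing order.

Differences at position 1 (C→G), position 4 (G→A), position 16 (A→G), position 17 (A→C), position 20 (G→A), position 22 (G→C), position 24 (U→C).

1, 4, 16, 17, 20, 22, 24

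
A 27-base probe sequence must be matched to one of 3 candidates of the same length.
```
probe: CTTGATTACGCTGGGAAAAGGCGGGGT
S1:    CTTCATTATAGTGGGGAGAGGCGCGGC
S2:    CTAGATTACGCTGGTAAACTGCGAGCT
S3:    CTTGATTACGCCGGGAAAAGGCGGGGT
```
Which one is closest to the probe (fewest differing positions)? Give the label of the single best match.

Hamming distances to probe — S1: 8; S2: 6; S3: 1.
Smallest is S3 with 1 mismatch.

S3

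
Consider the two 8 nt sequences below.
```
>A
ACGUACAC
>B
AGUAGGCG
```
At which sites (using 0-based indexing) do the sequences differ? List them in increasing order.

Differences at site 1 (C→G), site 2 (G→U), site 3 (U→A), site 4 (A→G), site 5 (C→G), site 6 (A→C), site 7 (C→G).

1, 2, 3, 4, 5, 6, 7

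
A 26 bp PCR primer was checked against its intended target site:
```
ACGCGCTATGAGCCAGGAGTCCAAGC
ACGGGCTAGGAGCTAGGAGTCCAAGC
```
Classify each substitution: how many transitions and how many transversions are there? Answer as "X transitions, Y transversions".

1 transition, 2 transversions

Mismatches (1-based):
site 4: C→G (pyrimidine→purine, transversion)
site 9: T→G (pyrimidine→purine, transversion)
site 14: C→T (pyrimidine→pyrimidine, transition)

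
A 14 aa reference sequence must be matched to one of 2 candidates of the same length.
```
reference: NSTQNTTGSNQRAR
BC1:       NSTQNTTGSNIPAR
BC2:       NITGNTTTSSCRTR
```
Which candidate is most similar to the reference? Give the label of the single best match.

BC1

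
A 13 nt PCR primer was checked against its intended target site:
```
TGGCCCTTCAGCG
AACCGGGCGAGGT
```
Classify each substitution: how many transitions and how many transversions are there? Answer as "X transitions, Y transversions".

2 transitions, 8 transversions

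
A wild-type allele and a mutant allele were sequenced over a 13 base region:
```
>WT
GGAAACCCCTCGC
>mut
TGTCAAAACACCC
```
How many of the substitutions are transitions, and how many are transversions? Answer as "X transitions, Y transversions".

Transitions (purine↔purine or pyrimidine↔pyrimidine): none.
Transversions (purine↔pyrimidine): 1 G→T, 3 A→T, 4 A→C, 6 C→A, 7 C→A, 8 C→A, 10 T→A, 12 G→C.

0 transitions, 8 transversions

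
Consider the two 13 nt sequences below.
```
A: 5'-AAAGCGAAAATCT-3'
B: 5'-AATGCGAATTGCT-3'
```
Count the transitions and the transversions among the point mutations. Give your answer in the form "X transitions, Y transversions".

0 transitions, 4 transversions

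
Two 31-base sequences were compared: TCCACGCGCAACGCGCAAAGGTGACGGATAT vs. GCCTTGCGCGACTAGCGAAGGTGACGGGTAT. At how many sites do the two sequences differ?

Comparing position by position, 8 sites differ: 1 (T/G), 4 (A/T), 5 (C/T), 10 (A/G), 13 (G/T), 14 (C/A), 17 (A/G), 28 (A/G).

8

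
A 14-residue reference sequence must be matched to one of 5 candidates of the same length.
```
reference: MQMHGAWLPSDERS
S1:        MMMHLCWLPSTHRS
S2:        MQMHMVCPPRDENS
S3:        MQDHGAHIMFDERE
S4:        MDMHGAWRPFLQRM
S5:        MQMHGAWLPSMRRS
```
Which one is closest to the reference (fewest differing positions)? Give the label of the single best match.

S1 differs at 5 positions; S2 differs at 6 positions; S3 differs at 6 positions; S4 differs at 6 positions; S5 differs at 2 positions. The closest is S5.

S5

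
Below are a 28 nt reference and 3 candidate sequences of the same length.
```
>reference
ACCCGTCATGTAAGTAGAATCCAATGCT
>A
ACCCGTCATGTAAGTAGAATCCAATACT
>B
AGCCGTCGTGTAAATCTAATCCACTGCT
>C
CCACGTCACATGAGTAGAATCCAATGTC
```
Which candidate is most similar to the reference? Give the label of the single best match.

A

A differs at 1 base; B differs at 6 bases; C differs at 7 bases. The closest is A.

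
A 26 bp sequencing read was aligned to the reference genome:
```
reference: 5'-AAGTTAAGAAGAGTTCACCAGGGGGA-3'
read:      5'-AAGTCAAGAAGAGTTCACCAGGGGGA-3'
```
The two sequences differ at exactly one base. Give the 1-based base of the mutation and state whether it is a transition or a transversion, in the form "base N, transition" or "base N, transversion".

The sequences differ only at base 5: T→C (pyrimidine→pyrimidine), a transition.

base 5, transition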